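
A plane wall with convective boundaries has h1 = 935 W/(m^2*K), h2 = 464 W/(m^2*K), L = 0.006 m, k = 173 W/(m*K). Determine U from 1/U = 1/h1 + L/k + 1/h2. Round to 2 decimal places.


1/U = 1/h1 + L/k + 1/h2
1/U = 1/935 + 0.006/173 + 1/464
1/U = 0.0010695187 + 3.46821e-05 + 0.0021551724
1/U = 0.0032593732
U = 306.81 W/(m^2*K)


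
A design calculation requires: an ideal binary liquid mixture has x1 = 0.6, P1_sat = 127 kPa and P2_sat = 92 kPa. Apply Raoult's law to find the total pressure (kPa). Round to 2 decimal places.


P = x1*P1_sat + x2*P2_sat
x2 = 1 - x1 = 1 - 0.6 = 0.4
P = 0.6*127 + 0.4*92
P = 76.2 + 36.8
P = 113.00 kPa


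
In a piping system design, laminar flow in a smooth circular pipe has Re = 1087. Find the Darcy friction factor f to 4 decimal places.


f = 64 / Re
f = 64 / 1087
f = 0.0589


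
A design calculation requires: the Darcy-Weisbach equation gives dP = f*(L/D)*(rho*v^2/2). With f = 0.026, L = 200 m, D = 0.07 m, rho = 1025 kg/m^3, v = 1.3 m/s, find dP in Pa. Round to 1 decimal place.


dP = f * (L/D) * (rho*v^2/2)
dP = 0.026 * (200/0.07) * (1025*1.3^2/2)
L/D = 2857.14285714
rho*v^2/2 = 1025*1.69/2 = 866.125
dP = 0.026 * 2857.14285714 * 866.125
dP = 64340.7 Pa


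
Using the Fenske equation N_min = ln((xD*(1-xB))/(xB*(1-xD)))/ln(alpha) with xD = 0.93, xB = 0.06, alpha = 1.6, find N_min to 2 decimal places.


N_min = ln((xD*(1-xB))/(xB*(1-xD))) / ln(alpha)
Numerator inside ln: 0.8742 / 0.0042 = 208.142857
ln(208.142857) = 5.338225
ln(alpha) = ln(1.6) = 0.470004
N_min = 5.338225 / 0.470004 = 11.36


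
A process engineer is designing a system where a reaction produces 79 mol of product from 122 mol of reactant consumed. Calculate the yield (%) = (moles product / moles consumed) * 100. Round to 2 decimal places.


Yield = (moles product / moles consumed) * 100%
Yield = (79 / 122) * 100
Yield = 0.6475 * 100
Yield = 64.75%


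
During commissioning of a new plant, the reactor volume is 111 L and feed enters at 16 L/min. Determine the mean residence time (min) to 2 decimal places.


tau = V / v0
tau = 111 / 16
tau = 6.94 min


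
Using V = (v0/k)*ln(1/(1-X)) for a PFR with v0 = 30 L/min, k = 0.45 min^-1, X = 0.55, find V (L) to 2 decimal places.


V = (v0/k) * ln(1/(1-X))
V = (30/0.45) * ln(1/(1-0.55))
V = 66.666667 * ln(2.222222)
V = 66.666667 * 0.798508
V = 53.23 L


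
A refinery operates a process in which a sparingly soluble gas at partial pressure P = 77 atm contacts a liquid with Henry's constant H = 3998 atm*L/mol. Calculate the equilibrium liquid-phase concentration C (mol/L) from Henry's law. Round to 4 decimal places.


C = P / H
C = 77 / 3998
C = 0.0193 mol/L


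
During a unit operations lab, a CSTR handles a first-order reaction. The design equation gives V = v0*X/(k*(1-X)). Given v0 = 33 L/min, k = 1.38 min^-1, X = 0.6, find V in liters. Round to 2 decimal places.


V = v0 * X / (k * (1 - X))
V = 33 * 0.6 / (1.38 * (1 - 0.6))
V = 19.8 / (1.38 * 0.4)
V = 19.8 / 0.552
V = 35.87 L


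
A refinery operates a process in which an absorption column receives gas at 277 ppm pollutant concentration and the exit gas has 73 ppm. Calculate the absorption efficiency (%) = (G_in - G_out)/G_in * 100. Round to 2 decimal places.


Efficiency = (G_in - G_out) / G_in * 100%
Efficiency = (277 - 73) / 277 * 100
Efficiency = 204 / 277 * 100
Efficiency = 73.65%


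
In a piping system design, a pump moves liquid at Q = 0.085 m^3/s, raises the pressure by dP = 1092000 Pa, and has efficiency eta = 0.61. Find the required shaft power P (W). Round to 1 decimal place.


P = Q * dP / eta
P = 0.085 * 1092000 / 0.61
P = 92820.0 / 0.61
P = 152163.9 W


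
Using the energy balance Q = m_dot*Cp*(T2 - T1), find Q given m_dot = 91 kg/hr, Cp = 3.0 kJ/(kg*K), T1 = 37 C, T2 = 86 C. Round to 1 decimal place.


Q = m_dot * Cp * (T2 - T1)
Q = 91 * 3.0 * (86 - 37)
Q = 91 * 3.0 * 49
Q = 13377.0 kJ/hr


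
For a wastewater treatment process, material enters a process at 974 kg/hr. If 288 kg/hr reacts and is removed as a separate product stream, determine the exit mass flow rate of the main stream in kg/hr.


Steady-state mass balance on the main outlet: F_out = F_in - F_removed
F_out = 974 - 288
F_out = 686 kg/hr


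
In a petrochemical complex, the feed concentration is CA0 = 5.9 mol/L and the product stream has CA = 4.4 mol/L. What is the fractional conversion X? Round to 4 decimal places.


X = (CA0 - CA) / CA0
X = (5.9 - 4.4) / 5.9
X = 1.5 / 5.9
X = 0.2542


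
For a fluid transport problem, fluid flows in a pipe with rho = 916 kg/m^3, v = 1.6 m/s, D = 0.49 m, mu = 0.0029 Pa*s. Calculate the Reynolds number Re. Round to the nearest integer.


Re = rho * v * D / mu
Re = 916 * 1.6 * 0.49 / 0.0029
Re = 718.144 / 0.0029
Re = 247636


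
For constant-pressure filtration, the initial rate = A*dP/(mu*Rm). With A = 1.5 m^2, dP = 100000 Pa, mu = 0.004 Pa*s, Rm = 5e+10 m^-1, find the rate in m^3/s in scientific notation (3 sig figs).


rate = A * dP / (mu * Rm)
rate = 1.5 * 100000 / (0.004 * 5e+10)
rate = 150000.0 / 2.000e+08
rate = 7.50e-04 m^3/s


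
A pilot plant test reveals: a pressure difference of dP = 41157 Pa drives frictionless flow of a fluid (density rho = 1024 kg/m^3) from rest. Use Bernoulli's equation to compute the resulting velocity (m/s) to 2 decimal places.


v = sqrt(2*dP/rho)
v = sqrt(2*41157/1024)
v = sqrt(80.384766)
v = 8.97 m/s


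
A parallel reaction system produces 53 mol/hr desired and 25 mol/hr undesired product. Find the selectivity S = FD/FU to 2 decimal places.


S = desired product rate / undesired product rate
S = 53 / 25
S = 2.12


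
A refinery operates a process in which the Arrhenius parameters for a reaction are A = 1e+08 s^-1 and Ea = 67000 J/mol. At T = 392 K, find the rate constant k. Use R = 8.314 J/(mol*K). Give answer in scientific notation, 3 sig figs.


k = A * exp(-Ea/(R*T))
k = 1e+08 * exp(-67000 / (8.314 * 392))
k = 1e+08 * exp(-20.557898)
k = 1.18e-01


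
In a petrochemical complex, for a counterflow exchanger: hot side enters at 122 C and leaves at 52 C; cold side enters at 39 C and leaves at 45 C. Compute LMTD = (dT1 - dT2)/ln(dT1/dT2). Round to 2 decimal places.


dT1 = Th_in - Tc_out = 122 - 45 = 77
dT2 = Th_out - Tc_in = 52 - 39 = 13
LMTD = (dT1 - dT2) / ln(dT1/dT2)
LMTD = (77 - 13) / ln(77/13)
LMTD = 35.98 K


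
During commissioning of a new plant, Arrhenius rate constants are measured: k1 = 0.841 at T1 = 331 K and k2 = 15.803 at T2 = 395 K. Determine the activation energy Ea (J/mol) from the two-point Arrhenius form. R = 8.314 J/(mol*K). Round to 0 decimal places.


Ea = R * ln(k2/k1) / (1/T1 - 1/T2)
ln(k2/k1) = ln(15.803/0.841) = 2.9333634
1/T1 - 1/T2 = 1/331 - 1/395 = 0.000489502467
Ea = 8.314 * 2.9333634 / 0.000489502467
Ea = 49822 J/mol


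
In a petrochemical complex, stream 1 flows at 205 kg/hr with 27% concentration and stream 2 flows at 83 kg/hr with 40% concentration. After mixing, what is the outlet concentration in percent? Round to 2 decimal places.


Mass balance on solute: F1*x1 + F2*x2 = F3*x3
F3 = F1 + F2 = 205 + 83 = 288 kg/hr
x3 = (F1*x1 + F2*x2)/F3
x3 = (205*0.27 + 83*0.4) / 288
x3 = 30.75%


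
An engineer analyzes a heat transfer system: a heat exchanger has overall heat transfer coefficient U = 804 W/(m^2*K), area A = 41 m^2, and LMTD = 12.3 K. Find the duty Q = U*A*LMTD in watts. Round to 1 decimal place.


Q = U * A * LMTD
Q = 804 * 41 * 12.3
Q = 405457.2 W


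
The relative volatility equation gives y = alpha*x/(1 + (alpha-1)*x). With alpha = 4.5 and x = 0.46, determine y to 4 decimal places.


y = alpha*x / (1 + (alpha-1)*x)
y = 4.5*0.46 / (1 + (4.5-1)*0.46)
y = 2.07 / (1 + 1.61)
y = 2.07 / 2.61
y = 0.7931


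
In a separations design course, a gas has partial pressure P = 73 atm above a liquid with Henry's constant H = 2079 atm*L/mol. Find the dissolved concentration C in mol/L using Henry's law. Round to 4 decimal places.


C = P / H
C = 73 / 2079
C = 0.0351 mol/L


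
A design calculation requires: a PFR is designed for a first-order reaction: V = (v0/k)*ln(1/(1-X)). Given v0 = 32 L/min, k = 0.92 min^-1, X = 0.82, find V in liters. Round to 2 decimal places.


V = (v0/k) * ln(1/(1-X))
V = (32/0.92) * ln(1/(1-0.82))
V = 34.782609 * ln(5.555556)
V = 34.782609 * 1.714799
V = 59.65 L


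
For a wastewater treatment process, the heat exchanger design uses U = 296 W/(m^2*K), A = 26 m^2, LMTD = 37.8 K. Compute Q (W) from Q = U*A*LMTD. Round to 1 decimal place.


Q = U * A * LMTD
Q = 296 * 26 * 37.8
Q = 290908.8 W


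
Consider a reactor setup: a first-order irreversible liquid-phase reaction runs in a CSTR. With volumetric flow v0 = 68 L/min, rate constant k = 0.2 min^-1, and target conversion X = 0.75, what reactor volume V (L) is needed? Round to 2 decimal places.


V = v0 * X / (k * (1 - X))
V = 68 * 0.75 / (0.2 * (1 - 0.75))
V = 51.0 / (0.2 * 0.25)
V = 51.0 / 0.05
V = 1020.00 L


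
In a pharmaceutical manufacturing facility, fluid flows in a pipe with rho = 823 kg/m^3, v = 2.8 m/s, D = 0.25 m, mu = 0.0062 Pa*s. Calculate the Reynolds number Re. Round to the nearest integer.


Re = rho * v * D / mu
Re = 823 * 2.8 * 0.25 / 0.0062
Re = 576.1 / 0.0062
Re = 92919


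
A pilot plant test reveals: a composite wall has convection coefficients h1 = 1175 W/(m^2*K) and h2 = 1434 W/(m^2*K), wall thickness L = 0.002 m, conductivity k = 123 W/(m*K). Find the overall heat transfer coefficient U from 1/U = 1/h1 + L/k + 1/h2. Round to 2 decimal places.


1/U = 1/h1 + L/k + 1/h2
1/U = 1/1175 + 0.002/123 + 1/1434
1/U = 0.0008510638 + 1.62602e-05 + 0.0006973501
1/U = 0.0015646741
U = 639.11 W/(m^2*K)


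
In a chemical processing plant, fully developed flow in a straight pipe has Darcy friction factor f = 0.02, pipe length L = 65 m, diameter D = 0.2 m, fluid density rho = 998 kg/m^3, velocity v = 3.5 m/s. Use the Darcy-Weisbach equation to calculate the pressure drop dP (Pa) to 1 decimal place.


dP = f * (L/D) * (rho*v^2/2)
dP = 0.02 * (65/0.2) * (998*3.5^2/2)
L/D = 325.0
rho*v^2/2 = 998*12.25/2 = 6112.75
dP = 0.02 * 325.0 * 6112.75
dP = 39732.9 Pa


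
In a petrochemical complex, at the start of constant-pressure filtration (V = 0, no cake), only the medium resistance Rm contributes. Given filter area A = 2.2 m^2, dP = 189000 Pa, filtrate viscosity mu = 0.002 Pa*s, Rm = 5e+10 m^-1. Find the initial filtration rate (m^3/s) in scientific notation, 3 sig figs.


rate = A * dP / (mu * Rm)
rate = 2.2 * 189000 / (0.002 * 5e+10)
rate = 415800.0 / 1.000e+08
rate = 4.16e-03 m^3/s


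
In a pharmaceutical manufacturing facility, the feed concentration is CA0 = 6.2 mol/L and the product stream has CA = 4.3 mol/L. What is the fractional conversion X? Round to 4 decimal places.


X = (CA0 - CA) / CA0
X = (6.2 - 4.3) / 6.2
X = 1.9 / 6.2
X = 0.3065


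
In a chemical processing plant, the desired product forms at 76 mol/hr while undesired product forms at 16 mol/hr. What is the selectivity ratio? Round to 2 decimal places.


S = desired product rate / undesired product rate
S = 76 / 16
S = 4.75


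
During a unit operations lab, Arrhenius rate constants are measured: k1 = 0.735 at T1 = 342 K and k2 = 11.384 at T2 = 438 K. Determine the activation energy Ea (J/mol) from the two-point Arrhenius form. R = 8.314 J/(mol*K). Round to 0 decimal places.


Ea = R * ln(k2/k1) / (1/T1 - 1/T2)
ln(k2/k1) = ln(11.384/0.735) = 2.7400936
1/T1 - 1/T2 = 1/342 - 1/438 = 0.000640871585
Ea = 8.314 * 2.7400936 / 0.000640871585
Ea = 35547 J/mol


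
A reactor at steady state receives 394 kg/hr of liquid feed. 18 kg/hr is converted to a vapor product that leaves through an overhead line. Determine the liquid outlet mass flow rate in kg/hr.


Steady-state mass balance on the main outlet: F_out = F_in - F_removed
F_out = 394 - 18
F_out = 376 kg/hr


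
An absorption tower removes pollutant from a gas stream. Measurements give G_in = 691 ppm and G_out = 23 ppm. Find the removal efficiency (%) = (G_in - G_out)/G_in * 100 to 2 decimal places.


Efficiency = (G_in - G_out) / G_in * 100%
Efficiency = (691 - 23) / 691 * 100
Efficiency = 668 / 691 * 100
Efficiency = 96.67%


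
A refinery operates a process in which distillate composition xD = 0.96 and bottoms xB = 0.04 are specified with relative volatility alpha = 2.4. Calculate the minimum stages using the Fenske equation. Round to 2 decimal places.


N_min = ln((xD*(1-xB))/(xB*(1-xD))) / ln(alpha)
Numerator inside ln: 0.9216 / 0.0016 = 576.0
ln(576.0) = 6.356108
ln(alpha) = ln(2.4) = 0.875469
N_min = 6.356108 / 0.875469 = 7.26


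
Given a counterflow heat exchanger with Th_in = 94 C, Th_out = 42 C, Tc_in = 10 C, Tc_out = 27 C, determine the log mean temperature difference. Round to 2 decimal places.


dT1 = Th_in - Tc_out = 94 - 27 = 67
dT2 = Th_out - Tc_in = 42 - 10 = 32
LMTD = (dT1 - dT2) / ln(dT1/dT2)
LMTD = (67 - 32) / ln(67/32)
LMTD = 47.36 K


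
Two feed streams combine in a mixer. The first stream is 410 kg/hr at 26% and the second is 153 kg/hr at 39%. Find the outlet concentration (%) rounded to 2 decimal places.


Mass balance on solute: F1*x1 + F2*x2 = F3*x3
F3 = F1 + F2 = 410 + 153 = 563 kg/hr
x3 = (F1*x1 + F2*x2)/F3
x3 = (410*0.26 + 153*0.39) / 563
x3 = 29.53%


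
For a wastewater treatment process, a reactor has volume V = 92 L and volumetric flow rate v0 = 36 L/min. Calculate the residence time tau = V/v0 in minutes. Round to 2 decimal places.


tau = V / v0
tau = 92 / 36
tau = 2.56 min


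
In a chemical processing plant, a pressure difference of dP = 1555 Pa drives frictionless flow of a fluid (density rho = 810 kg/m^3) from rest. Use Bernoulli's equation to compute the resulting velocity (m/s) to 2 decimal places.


v = sqrt(2*dP/rho)
v = sqrt(2*1555/810)
v = sqrt(3.839506)
v = 1.96 m/s


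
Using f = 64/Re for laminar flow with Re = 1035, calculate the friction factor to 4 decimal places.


f = 64 / Re
f = 64 / 1035
f = 0.0618


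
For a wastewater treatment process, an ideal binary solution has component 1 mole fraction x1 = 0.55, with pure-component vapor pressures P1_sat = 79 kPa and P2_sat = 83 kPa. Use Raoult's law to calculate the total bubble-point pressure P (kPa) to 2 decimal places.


P = x1*P1_sat + x2*P2_sat
x2 = 1 - x1 = 1 - 0.55 = 0.45
P = 0.55*79 + 0.45*83
P = 43.45 + 37.35
P = 80.80 kPa


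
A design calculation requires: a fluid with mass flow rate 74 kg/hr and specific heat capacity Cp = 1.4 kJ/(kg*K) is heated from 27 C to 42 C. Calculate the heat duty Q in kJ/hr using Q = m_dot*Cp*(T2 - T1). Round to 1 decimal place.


Q = m_dot * Cp * (T2 - T1)
Q = 74 * 1.4 * (42 - 27)
Q = 74 * 1.4 * 15
Q = 1554.0 kJ/hr


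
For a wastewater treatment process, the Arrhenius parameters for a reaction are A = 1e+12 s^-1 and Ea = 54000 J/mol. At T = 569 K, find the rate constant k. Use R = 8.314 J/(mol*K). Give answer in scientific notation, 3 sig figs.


k = A * exp(-Ea/(R*T))
k = 1e+12 * exp(-54000 / (8.314 * 569))
k = 1e+12 * exp(-11.414883)
k = 1.10e+07


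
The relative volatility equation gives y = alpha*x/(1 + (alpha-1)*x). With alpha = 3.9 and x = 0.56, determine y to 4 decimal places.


y = alpha*x / (1 + (alpha-1)*x)
y = 3.9*0.56 / (1 + (3.9-1)*0.56)
y = 2.184 / (1 + 1.624)
y = 2.184 / 2.624
y = 0.8323


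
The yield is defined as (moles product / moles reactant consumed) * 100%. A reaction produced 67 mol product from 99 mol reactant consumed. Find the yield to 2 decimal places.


Yield = (moles product / moles consumed) * 100%
Yield = (67 / 99) * 100
Yield = 0.6768 * 100
Yield = 67.68%


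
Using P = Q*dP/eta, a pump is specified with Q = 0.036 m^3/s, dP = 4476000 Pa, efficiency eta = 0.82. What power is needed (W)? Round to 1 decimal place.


P = Q * dP / eta
P = 0.036 * 4476000 / 0.82
P = 161136.0 / 0.82
P = 196507.3 W


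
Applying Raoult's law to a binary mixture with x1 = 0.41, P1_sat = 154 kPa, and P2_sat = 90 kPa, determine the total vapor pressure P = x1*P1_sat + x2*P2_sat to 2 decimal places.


P = x1*P1_sat + x2*P2_sat
x2 = 1 - x1 = 1 - 0.41 = 0.59
P = 0.41*154 + 0.59*90
P = 63.14 + 53.1
P = 116.24 kPa


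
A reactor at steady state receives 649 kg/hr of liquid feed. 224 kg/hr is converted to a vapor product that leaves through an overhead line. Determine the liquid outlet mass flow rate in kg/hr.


Steady-state mass balance on the main outlet: F_out = F_in - F_removed
F_out = 649 - 224
F_out = 425 kg/hr


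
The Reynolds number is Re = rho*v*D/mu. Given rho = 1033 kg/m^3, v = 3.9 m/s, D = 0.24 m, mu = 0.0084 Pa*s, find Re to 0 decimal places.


Re = rho * v * D / mu
Re = 1033 * 3.9 * 0.24 / 0.0084
Re = 966.888 / 0.0084
Re = 115106


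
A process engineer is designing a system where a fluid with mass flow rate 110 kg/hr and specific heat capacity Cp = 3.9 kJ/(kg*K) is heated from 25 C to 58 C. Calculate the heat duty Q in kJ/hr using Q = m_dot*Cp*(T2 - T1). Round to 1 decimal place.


Q = m_dot * Cp * (T2 - T1)
Q = 110 * 3.9 * (58 - 25)
Q = 110 * 3.9 * 33
Q = 14157.0 kJ/hr


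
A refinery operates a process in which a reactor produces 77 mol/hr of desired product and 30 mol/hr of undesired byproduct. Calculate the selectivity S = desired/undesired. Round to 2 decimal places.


S = desired product rate / undesired product rate
S = 77 / 30
S = 2.57


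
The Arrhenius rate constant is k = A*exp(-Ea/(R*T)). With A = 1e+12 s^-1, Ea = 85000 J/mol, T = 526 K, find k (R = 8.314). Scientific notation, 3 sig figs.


k = A * exp(-Ea/(R*T))
k = 1e+12 * exp(-85000 / (8.314 * 526))
k = 1e+12 * exp(-19.436728)
k = 3.62e+03


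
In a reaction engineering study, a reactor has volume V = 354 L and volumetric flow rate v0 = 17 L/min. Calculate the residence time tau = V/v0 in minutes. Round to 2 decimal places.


tau = V / v0
tau = 354 / 17
tau = 20.82 min


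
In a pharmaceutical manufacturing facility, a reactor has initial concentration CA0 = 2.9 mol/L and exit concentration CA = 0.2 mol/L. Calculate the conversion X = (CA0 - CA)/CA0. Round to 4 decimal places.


X = (CA0 - CA) / CA0
X = (2.9 - 0.2) / 2.9
X = 2.7 / 2.9
X = 0.9310


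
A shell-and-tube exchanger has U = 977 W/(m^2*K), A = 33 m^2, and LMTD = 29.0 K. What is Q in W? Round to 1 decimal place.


Q = U * A * LMTD
Q = 977 * 33 * 29.0
Q = 934989.0 W


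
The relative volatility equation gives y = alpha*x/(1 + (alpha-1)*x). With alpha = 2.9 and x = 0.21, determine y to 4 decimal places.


y = alpha*x / (1 + (alpha-1)*x)
y = 2.9*0.21 / (1 + (2.9-1)*0.21)
y = 0.609 / (1 + 0.399)
y = 0.609 / 1.399
y = 0.4353


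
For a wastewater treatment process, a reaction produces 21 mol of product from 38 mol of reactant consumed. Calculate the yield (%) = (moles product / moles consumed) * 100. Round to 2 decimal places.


Yield = (moles product / moles consumed) * 100%
Yield = (21 / 38) * 100
Yield = 0.5526 * 100
Yield = 55.26%


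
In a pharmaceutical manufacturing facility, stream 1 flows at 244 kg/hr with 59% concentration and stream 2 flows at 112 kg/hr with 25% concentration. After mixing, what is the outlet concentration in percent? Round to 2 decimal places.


Mass balance on solute: F1*x1 + F2*x2 = F3*x3
F3 = F1 + F2 = 244 + 112 = 356 kg/hr
x3 = (F1*x1 + F2*x2)/F3
x3 = (244*0.59 + 112*0.25) / 356
x3 = 48.30%


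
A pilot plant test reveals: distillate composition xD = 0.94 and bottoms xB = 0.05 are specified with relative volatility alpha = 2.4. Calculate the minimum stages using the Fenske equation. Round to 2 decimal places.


N_min = ln((xD*(1-xB))/(xB*(1-xD))) / ln(alpha)
Numerator inside ln: 0.893 / 0.003 = 297.666667
ln(297.666667) = 5.695974
ln(alpha) = ln(2.4) = 0.875469
N_min = 5.695974 / 0.875469 = 6.51


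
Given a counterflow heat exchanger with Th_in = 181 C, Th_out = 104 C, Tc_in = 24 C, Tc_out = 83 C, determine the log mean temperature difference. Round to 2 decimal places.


dT1 = Th_in - Tc_out = 181 - 83 = 98
dT2 = Th_out - Tc_in = 104 - 24 = 80
LMTD = (dT1 - dT2) / ln(dT1/dT2)
LMTD = (98 - 80) / ln(98/80)
LMTD = 88.70 K


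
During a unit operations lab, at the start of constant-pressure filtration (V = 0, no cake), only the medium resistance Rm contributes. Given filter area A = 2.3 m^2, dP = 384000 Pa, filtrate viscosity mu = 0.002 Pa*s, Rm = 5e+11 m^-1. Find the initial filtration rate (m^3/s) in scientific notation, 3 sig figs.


rate = A * dP / (mu * Rm)
rate = 2.3 * 384000 / (0.002 * 5e+11)
rate = 883200.0 / 1.000e+09
rate = 8.83e-04 m^3/s


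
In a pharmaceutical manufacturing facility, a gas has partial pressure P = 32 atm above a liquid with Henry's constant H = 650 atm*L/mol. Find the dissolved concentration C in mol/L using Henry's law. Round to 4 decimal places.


C = P / H
C = 32 / 650
C = 0.0492 mol/L


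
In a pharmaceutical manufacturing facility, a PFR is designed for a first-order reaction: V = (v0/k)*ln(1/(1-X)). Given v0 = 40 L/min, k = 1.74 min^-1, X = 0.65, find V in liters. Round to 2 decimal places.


V = (v0/k) * ln(1/(1-X))
V = (40/1.74) * ln(1/(1-0.65))
V = 22.988506 * ln(2.857143)
V = 22.988506 * 1.049822
V = 24.13 L


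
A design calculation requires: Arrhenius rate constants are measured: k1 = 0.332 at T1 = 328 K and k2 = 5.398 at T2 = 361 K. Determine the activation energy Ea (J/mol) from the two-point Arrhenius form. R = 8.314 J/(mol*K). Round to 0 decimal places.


Ea = R * ln(k2/k1) / (1/T1 - 1/T2)
ln(k2/k1) = ln(5.398/0.332) = 2.7886488
1/T1 - 1/T2 = 1/328 - 1/361 = 0.000278697385
Ea = 8.314 * 2.7886488 / 0.000278697385
Ea = 83190 J/mol


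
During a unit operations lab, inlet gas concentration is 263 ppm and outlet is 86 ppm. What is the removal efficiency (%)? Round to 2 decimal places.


Efficiency = (G_in - G_out) / G_in * 100%
Efficiency = (263 - 86) / 263 * 100
Efficiency = 177 / 263 * 100
Efficiency = 67.30%


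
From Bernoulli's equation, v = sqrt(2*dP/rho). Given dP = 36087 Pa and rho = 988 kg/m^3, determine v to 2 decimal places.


v = sqrt(2*dP/rho)
v = sqrt(2*36087/988)
v = sqrt(73.050607)
v = 8.55 m/s


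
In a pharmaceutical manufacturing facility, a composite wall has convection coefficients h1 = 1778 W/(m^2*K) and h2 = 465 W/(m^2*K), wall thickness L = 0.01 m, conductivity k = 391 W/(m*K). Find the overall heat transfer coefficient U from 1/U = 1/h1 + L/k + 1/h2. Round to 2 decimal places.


1/U = 1/h1 + L/k + 1/h2
1/U = 1/1778 + 0.01/391 + 1/465
1/U = 0.0005624297 + 2.55754e-05 + 0.0021505376
1/U = 0.0027385427
U = 365.16 W/(m^2*K)


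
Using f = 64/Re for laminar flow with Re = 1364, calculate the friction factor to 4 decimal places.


f = 64 / Re
f = 64 / 1364
f = 0.0469


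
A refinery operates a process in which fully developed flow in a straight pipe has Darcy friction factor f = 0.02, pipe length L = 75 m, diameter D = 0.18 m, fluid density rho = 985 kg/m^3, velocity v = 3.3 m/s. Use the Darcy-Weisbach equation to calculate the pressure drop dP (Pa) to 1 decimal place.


dP = f * (L/D) * (rho*v^2/2)
dP = 0.02 * (75/0.18) * (985*3.3^2/2)
L/D = 416.66666667
rho*v^2/2 = 985*10.89/2 = 5363.325
dP = 0.02 * 416.66666667 * 5363.325
dP = 44694.4 Pa


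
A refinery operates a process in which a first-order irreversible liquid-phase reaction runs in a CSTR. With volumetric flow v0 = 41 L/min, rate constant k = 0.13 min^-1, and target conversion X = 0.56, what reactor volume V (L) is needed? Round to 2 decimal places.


V = v0 * X / (k * (1 - X))
V = 41 * 0.56 / (0.13 * (1 - 0.56))
V = 22.96 / (0.13 * 0.44)
V = 22.96 / 0.0572
V = 401.40 L


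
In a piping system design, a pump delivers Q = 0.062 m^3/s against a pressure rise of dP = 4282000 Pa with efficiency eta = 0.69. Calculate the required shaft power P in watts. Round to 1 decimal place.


P = Q * dP / eta
P = 0.062 * 4282000 / 0.69
P = 265484.0 / 0.69
P = 384759.4 W


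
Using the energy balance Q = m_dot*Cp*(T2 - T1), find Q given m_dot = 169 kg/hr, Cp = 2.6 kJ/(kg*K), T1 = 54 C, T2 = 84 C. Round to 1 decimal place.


Q = m_dot * Cp * (T2 - T1)
Q = 169 * 2.6 * (84 - 54)
Q = 169 * 2.6 * 30
Q = 13182.0 kJ/hr


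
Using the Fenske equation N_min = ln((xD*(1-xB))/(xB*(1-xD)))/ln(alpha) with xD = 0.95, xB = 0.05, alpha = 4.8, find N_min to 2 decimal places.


N_min = ln((xD*(1-xB))/(xB*(1-xD))) / ln(alpha)
Numerator inside ln: 0.9025 / 0.0025 = 361.0
ln(361.0) = 5.888878
ln(alpha) = ln(4.8) = 1.568616
N_min = 5.888878 / 1.568616 = 3.75


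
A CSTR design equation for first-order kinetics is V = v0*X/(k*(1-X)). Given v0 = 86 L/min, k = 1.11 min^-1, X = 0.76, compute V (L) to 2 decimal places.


V = v0 * X / (k * (1 - X))
V = 86 * 0.76 / (1.11 * (1 - 0.76))
V = 65.36 / (1.11 * 0.24)
V = 65.36 / 0.2664
V = 245.35 L


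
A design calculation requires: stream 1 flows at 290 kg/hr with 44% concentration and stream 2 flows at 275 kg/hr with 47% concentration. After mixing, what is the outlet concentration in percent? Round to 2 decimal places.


Mass balance on solute: F1*x1 + F2*x2 = F3*x3
F3 = F1 + F2 = 290 + 275 = 565 kg/hr
x3 = (F1*x1 + F2*x2)/F3
x3 = (290*0.44 + 275*0.47) / 565
x3 = 45.46%


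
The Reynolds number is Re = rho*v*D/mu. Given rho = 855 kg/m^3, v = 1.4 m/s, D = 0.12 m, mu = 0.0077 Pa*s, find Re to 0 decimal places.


Re = rho * v * D / mu
Re = 855 * 1.4 * 0.12 / 0.0077
Re = 143.64 / 0.0077
Re = 18655


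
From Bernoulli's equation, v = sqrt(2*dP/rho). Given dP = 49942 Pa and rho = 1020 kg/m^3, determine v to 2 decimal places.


v = sqrt(2*dP/rho)
v = sqrt(2*49942/1020)
v = sqrt(97.92549)
v = 9.90 m/s


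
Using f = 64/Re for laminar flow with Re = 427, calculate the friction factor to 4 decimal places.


f = 64 / Re
f = 64 / 427
f = 0.1499


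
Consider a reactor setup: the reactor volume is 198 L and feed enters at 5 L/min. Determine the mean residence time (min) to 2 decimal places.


tau = V / v0
tau = 198 / 5
tau = 39.60 min


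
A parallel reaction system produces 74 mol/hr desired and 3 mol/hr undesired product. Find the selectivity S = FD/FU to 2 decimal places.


S = desired product rate / undesired product rate
S = 74 / 3
S = 24.67


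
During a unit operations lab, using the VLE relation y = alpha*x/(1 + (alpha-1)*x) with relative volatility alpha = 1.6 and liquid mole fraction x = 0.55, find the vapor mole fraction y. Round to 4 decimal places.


y = alpha*x / (1 + (alpha-1)*x)
y = 1.6*0.55 / (1 + (1.6-1)*0.55)
y = 0.88 / (1 + 0.33)
y = 0.88 / 1.33
y = 0.6617


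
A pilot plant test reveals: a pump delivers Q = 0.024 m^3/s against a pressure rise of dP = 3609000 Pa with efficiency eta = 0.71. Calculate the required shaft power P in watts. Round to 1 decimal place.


P = Q * dP / eta
P = 0.024 * 3609000 / 0.71
P = 86616.0 / 0.71
P = 121994.4 W


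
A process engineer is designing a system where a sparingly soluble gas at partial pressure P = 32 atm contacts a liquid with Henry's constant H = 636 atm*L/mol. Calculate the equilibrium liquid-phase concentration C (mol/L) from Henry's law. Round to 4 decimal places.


C = P / H
C = 32 / 636
C = 0.0503 mol/L


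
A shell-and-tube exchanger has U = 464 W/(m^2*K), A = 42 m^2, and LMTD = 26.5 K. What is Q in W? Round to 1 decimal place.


Q = U * A * LMTD
Q = 464 * 42 * 26.5
Q = 516432.0 W


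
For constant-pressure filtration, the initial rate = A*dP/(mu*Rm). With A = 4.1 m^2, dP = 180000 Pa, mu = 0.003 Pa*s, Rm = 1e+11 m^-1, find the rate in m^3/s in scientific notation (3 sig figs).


rate = A * dP / (mu * Rm)
rate = 4.1 * 180000 / (0.003 * 1e+11)
rate = 738000.0 / 3.000e+08
rate = 2.46e-03 m^3/s


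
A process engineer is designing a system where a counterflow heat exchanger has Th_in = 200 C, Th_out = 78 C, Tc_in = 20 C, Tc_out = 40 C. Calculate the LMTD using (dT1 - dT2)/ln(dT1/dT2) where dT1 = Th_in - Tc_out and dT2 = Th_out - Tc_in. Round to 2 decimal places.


dT1 = Th_in - Tc_out = 200 - 40 = 160
dT2 = Th_out - Tc_in = 78 - 20 = 58
LMTD = (dT1 - dT2) / ln(dT1/dT2)
LMTD = (160 - 58) / ln(160/58)
LMTD = 100.52 K


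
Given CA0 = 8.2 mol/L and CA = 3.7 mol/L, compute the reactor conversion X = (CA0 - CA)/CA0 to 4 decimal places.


X = (CA0 - CA) / CA0
X = (8.2 - 3.7) / 8.2
X = 4.5 / 8.2
X = 0.5488


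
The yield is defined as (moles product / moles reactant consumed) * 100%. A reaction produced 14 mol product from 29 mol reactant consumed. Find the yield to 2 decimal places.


Yield = (moles product / moles consumed) * 100%
Yield = (14 / 29) * 100
Yield = 0.4828 * 100
Yield = 48.28%


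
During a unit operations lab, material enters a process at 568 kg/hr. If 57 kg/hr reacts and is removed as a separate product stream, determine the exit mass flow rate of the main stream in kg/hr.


Steady-state mass balance on the main outlet: F_out = F_in - F_removed
F_out = 568 - 57
F_out = 511 kg/hr


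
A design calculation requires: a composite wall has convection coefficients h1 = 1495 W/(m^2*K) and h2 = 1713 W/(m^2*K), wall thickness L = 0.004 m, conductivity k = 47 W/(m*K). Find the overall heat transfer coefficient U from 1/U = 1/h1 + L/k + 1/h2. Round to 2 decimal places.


1/U = 1/h1 + L/k + 1/h2
1/U = 1/1495 + 0.004/47 + 1/1713
1/U = 0.0006688963 + 8.51064e-05 + 0.0005837712
1/U = 0.0013377739
U = 747.51 W/(m^2*K)


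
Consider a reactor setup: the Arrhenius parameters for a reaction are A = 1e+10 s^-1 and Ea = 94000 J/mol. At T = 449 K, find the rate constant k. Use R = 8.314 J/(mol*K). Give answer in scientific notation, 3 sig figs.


k = A * exp(-Ea/(R*T))
k = 1e+10 * exp(-94000 / (8.314 * 449))
k = 1e+10 * exp(-25.180914)
k = 1.16e-01


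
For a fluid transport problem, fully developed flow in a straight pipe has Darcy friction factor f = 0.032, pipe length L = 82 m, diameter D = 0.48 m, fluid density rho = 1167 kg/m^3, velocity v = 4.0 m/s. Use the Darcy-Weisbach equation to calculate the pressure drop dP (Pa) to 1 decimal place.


dP = f * (L/D) * (rho*v^2/2)
dP = 0.032 * (82/0.48) * (1167*4.0^2/2)
L/D = 170.83333333
rho*v^2/2 = 1167*16.0/2 = 9336.0
dP = 0.032 * 170.83333333 * 9336.0
dP = 51036.8 Pa


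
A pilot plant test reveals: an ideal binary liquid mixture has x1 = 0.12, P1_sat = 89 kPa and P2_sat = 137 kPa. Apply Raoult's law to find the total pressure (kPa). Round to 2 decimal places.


P = x1*P1_sat + x2*P2_sat
x2 = 1 - x1 = 1 - 0.12 = 0.88
P = 0.12*89 + 0.88*137
P = 10.68 + 120.56
P = 131.24 kPa


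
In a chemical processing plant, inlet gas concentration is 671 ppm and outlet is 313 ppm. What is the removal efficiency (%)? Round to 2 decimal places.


Efficiency = (G_in - G_out) / G_in * 100%
Efficiency = (671 - 313) / 671 * 100
Efficiency = 358 / 671 * 100
Efficiency = 53.35%


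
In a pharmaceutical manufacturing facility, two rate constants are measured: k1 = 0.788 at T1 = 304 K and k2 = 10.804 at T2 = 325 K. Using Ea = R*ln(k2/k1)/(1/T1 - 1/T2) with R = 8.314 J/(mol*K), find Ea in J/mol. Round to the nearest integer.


Ea = R * ln(k2/k1) / (1/T1 - 1/T2)
ln(k2/k1) = ln(10.804/0.788) = 2.6181736
1/T1 - 1/T2 = 1/304 - 1/325 = 0.000212550607
Ea = 8.314 * 2.6181736 / 0.000212550607
Ea = 102411 J/mol


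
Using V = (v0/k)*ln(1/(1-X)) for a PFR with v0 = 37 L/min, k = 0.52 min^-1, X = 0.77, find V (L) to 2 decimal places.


V = (v0/k) * ln(1/(1-X))
V = (37/0.52) * ln(1/(1-0.77))
V = 71.153846 * ln(4.347826)
V = 71.153846 * 1.469676
V = 104.57 L


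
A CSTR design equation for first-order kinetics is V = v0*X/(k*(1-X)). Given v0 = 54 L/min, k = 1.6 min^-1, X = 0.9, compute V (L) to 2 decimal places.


V = v0 * X / (k * (1 - X))
V = 54 * 0.9 / (1.6 * (1 - 0.9))
V = 48.6 / (1.6 * 0.1)
V = 48.6 / 0.16
V = 303.75 L


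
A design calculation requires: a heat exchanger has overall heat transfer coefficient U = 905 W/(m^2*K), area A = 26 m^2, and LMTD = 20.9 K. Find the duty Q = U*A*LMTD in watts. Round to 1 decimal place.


Q = U * A * LMTD
Q = 905 * 26 * 20.9
Q = 491777.0 W


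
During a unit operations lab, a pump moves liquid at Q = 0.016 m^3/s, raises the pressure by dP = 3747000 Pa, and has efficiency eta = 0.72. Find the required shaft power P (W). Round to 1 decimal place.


P = Q * dP / eta
P = 0.016 * 3747000 / 0.72
P = 59952.0 / 0.72
P = 83266.7 W


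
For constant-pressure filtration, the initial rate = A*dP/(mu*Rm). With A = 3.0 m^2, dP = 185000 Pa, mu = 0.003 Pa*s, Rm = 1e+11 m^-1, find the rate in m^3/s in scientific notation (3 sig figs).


rate = A * dP / (mu * Rm)
rate = 3.0 * 185000 / (0.003 * 1e+11)
rate = 555000.0 / 3.000e+08
rate = 1.85e-03 m^3/s


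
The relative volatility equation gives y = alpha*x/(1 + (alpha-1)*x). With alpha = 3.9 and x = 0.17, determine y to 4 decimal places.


y = alpha*x / (1 + (alpha-1)*x)
y = 3.9*0.17 / (1 + (3.9-1)*0.17)
y = 0.663 / (1 + 0.493)
y = 0.663 / 1.493
y = 0.4441


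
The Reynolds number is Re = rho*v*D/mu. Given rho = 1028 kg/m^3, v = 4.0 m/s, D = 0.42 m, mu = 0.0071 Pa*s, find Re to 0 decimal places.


Re = rho * v * D / mu
Re = 1028 * 4.0 * 0.42 / 0.0071
Re = 1727.04 / 0.0071
Re = 243245


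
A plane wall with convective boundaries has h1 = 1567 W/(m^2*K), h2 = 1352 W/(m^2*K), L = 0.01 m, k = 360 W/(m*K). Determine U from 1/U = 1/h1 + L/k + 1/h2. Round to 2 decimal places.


1/U = 1/h1 + L/k + 1/h2
1/U = 1/1567 + 0.01/360 + 1/1352
1/U = 0.0006381621 + 2.77778e-05 + 0.000739645
1/U = 0.0014055849
U = 711.45 W/(m^2*K)


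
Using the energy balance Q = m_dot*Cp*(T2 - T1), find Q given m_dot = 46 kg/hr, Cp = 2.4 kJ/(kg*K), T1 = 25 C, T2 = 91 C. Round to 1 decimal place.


Q = m_dot * Cp * (T2 - T1)
Q = 46 * 2.4 * (91 - 25)
Q = 46 * 2.4 * 66
Q = 7286.4 kJ/hr


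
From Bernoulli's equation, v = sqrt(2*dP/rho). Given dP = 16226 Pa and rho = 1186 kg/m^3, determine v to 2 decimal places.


v = sqrt(2*dP/rho)
v = sqrt(2*16226/1186)
v = sqrt(27.362563)
v = 5.23 m/s


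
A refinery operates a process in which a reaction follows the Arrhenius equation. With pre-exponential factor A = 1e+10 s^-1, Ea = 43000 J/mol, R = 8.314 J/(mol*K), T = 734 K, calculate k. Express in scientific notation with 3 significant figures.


k = A * exp(-Ea/(R*T))
k = 1e+10 * exp(-43000 / (8.314 * 734))
k = 1e+10 * exp(-7.04632)
k = 8.71e+06


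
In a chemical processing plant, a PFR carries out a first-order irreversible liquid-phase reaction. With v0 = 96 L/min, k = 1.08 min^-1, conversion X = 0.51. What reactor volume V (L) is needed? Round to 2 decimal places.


V = (v0/k) * ln(1/(1-X))
V = (96/1.08) * ln(1/(1-0.51))
V = 88.888889 * ln(2.040816)
V = 88.888889 * 0.71335
V = 63.41 L


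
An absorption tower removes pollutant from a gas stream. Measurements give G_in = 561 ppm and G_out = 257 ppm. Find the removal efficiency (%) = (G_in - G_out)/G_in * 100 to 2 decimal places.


Efficiency = (G_in - G_out) / G_in * 100%
Efficiency = (561 - 257) / 561 * 100
Efficiency = 304 / 561 * 100
Efficiency = 54.19%


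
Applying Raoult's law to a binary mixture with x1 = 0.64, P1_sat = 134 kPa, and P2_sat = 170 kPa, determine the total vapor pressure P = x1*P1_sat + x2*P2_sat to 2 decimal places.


P = x1*P1_sat + x2*P2_sat
x2 = 1 - x1 = 1 - 0.64 = 0.36
P = 0.64*134 + 0.36*170
P = 85.76 + 61.2
P = 146.96 kPa


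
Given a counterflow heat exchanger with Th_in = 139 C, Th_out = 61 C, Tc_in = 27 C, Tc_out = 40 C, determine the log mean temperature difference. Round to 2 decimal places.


dT1 = Th_in - Tc_out = 139 - 40 = 99
dT2 = Th_out - Tc_in = 61 - 27 = 34
LMTD = (dT1 - dT2) / ln(dT1/dT2)
LMTD = (99 - 34) / ln(99/34)
LMTD = 60.82 K


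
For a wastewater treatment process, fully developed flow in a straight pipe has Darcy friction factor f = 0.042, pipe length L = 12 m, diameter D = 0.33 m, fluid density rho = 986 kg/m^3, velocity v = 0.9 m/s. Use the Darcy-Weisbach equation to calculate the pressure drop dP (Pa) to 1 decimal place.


dP = f * (L/D) * (rho*v^2/2)
dP = 0.042 * (12/0.33) * (986*0.9^2/2)
L/D = 36.36363636
rho*v^2/2 = 986*0.81/2 = 399.33
dP = 0.042 * 36.36363636 * 399.33
dP = 609.9 Pa


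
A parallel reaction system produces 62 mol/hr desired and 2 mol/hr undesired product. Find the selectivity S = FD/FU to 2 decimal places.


S = desired product rate / undesired product rate
S = 62 / 2
S = 31.00


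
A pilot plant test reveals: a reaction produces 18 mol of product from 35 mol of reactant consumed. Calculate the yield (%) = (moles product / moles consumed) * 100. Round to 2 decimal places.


Yield = (moles product / moles consumed) * 100%
Yield = (18 / 35) * 100
Yield = 0.5143 * 100
Yield = 51.43%


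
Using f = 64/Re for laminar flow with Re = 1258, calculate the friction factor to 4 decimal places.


f = 64 / Re
f = 64 / 1258
f = 0.0509


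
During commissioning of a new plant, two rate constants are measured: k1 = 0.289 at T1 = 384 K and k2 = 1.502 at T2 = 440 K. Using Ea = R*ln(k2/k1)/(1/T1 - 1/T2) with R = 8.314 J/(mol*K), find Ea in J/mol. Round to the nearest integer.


Ea = R * ln(k2/k1) / (1/T1 - 1/T2)
ln(k2/k1) = ln(1.502/0.289) = 1.6481261
1/T1 - 1/T2 = 1/384 - 1/440 = 0.000331439394
Ea = 8.314 * 1.6481261 / 0.000331439394
Ea = 41342 J/mol


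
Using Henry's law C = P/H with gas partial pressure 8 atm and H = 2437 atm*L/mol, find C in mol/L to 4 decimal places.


C = P / H
C = 8 / 2437
C = 0.0033 mol/L


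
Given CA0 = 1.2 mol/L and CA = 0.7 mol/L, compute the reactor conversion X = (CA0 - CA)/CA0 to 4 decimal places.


X = (CA0 - CA) / CA0
X = (1.2 - 0.7) / 1.2
X = 0.5 / 1.2
X = 0.4167


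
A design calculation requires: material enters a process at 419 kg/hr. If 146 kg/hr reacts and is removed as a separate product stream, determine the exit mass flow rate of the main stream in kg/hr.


Steady-state mass balance on the main outlet: F_out = F_in - F_removed
F_out = 419 - 146
F_out = 273 kg/hr


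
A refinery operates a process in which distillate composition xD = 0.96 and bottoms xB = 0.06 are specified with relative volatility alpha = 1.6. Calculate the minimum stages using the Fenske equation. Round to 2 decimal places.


N_min = ln((xD*(1-xB))/(xB*(1-xD))) / ln(alpha)
Numerator inside ln: 0.9024 / 0.0024 = 376.0
ln(376.0) = 5.929589
ln(alpha) = ln(1.6) = 0.470004
N_min = 5.929589 / 0.470004 = 12.62


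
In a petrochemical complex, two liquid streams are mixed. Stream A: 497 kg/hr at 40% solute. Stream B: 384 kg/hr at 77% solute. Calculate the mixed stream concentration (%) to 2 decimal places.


Mass balance on solute: F1*x1 + F2*x2 = F3*x3
F3 = F1 + F2 = 497 + 384 = 881 kg/hr
x3 = (F1*x1 + F2*x2)/F3
x3 = (497*0.4 + 384*0.77) / 881
x3 = 56.13%


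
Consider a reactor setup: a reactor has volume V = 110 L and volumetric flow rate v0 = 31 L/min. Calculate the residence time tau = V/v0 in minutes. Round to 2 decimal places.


tau = V / v0
tau = 110 / 31
tau = 3.55 min


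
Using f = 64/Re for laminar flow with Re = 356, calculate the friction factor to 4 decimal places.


f = 64 / Re
f = 64 / 356
f = 0.1798


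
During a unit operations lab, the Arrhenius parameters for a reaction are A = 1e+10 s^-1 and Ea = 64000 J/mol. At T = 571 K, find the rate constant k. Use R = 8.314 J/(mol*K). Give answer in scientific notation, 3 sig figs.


k = A * exp(-Ea/(R*T))
k = 1e+10 * exp(-64000 / (8.314 * 571))
k = 1e+10 * exp(-13.481364)
k = 1.40e+04


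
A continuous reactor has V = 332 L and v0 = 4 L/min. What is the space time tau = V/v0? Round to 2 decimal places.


tau = V / v0
tau = 332 / 4
tau = 83.00 min


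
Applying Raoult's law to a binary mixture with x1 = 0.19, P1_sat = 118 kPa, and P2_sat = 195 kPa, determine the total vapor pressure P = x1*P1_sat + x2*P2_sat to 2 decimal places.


P = x1*P1_sat + x2*P2_sat
x2 = 1 - x1 = 1 - 0.19 = 0.81
P = 0.19*118 + 0.81*195
P = 22.42 + 157.95
P = 180.37 kPa


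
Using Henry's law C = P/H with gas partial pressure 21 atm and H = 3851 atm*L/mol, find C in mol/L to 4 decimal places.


C = P / H
C = 21 / 3851
C = 0.0055 mol/L
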